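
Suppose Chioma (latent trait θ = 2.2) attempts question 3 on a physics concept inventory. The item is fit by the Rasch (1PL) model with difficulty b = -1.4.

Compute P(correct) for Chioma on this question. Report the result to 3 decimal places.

0.973

P(θ) = 1 / (1 + exp(−(θ − b)))
Exponent: (2.2 − (-1.4)) = 3.6000
1/(1 + e^{-3.6000}) = 0.9734
P = 0.9734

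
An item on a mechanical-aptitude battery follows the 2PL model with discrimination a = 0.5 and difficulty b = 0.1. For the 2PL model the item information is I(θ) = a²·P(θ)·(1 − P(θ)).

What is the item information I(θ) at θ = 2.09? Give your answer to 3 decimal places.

P = 1/(1+e^{-0.9950}) = 0.7301
P(1−P) = 0.7301 × 0.2699 = 0.1971
I = a² × P(1−P) = 0.5² × 0.1971 = 0.04927

0.049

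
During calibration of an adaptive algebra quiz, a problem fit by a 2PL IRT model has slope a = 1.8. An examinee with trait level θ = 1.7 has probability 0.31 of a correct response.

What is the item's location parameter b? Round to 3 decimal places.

2.145

P(θ) = 1 / (1 + exp(−a(θ − b)))
logit(0.31) = ln(0.31/0.69) = -0.8001
b = θ − logit/(a) = 1.7 − (-0.8001)/1.8000 = 2.1445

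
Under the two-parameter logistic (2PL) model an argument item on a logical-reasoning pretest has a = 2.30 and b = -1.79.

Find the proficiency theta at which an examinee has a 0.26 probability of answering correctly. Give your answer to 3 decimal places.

-2.245

P(theta) = 1 / (1 + exp(−a(theta − b)))
logit = ln(0.2600/0.7400) = -1.0460
theta = b + logit/(a) = -1.79 + (-1.0460)/2.3000 = -2.2448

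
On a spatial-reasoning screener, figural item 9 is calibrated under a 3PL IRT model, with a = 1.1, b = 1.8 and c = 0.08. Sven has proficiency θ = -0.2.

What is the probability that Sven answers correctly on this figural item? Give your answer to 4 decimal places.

P(θ) = c + (1 − c) · 1 / (1 + exp(−a(θ − b)))
Exponent: 1.1 × (-0.2 − 1.8) = -2.2000
1/(1 + e^{2.2000}) = 0.0998
P = 0.08 + 0.92 × 0.0998 = 0.1718

0.1718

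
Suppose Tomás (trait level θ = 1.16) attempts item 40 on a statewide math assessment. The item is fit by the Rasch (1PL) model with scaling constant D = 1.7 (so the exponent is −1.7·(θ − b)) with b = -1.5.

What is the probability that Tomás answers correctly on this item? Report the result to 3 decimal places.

0.989

P(θ) = 1 / (1 + exp(−D·(θ − b)))
Exponent: 1.7 × (1.16 − (-1.5)) = 4.5220
1/(1 + e^{-4.5220}) = 0.9892
P = 0.9892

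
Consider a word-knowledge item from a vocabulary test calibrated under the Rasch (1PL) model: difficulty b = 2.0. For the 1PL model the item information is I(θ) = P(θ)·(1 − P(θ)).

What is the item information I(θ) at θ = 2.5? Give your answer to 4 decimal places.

P = 1/(1+e^{-0.5000}) = 0.6225
P(1−P) = 0.6225 × 0.3775 = 0.2350
I = P(1−P) = 0.23500

0.2350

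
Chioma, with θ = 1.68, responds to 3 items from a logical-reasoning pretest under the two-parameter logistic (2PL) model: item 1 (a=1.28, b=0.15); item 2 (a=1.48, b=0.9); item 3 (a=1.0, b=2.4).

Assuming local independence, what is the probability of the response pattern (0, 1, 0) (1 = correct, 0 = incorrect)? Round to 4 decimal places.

P(θ) = 1 / (1 + exp(−a(θ − b)))
P_1 = 1/(1+e^{-1.9584}) = 0.8764
P_2 = 1/(1+e^{-1.1544}) = 0.7603
P_3 = 1/(1+e^{0.7200}) = 0.3274
L = (1−P_1) × P_2 × (1−P_3) = 0.1236 × 0.7603 × 0.6726 = 0.06323

0.0632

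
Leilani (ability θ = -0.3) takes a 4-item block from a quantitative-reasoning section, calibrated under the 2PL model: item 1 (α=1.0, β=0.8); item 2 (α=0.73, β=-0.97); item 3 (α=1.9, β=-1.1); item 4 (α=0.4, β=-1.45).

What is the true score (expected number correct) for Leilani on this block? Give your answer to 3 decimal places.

2.303

P(θ) = 1 / (1 + exp(−α(θ − β)))
P_1 = 1/(1+e^{1.1000}) = 0.2497
P_2 = 1/(1+e^{-0.4891}) = 0.6199
P_3 = 1/(1+e^{-1.5200}) = 0.8205
P_4 = 1/(1+e^{-0.4600}) = 0.6130
E[score] = 0.2497 + 0.6199 + 0.8205 + 0.6130 = 2.3032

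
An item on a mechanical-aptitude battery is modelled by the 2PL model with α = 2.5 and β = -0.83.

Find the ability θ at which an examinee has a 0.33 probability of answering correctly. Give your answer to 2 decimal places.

-1.11

P(θ) = 1 / (1 + exp(−α(θ − β)))
logit = ln(0.3300/0.6700) = -0.7082
θ = β + logit/(α) = -0.83 + (-0.7082)/2.5000 = -1.1133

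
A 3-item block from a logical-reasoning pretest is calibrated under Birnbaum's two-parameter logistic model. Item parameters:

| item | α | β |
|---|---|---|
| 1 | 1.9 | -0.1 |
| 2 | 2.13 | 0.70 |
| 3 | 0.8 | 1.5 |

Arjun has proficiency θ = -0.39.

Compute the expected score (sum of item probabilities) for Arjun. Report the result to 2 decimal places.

P(θ) = 1 / (1 + exp(−α(θ − β)))
P_1 = 1/(1+e^{0.5510}) = 0.3656
P_2 = 1/(1+e^{2.3217}) = 0.0893
P_3 = 1/(1+e^{1.5120}) = 0.1806
E[score] = 0.3656 + 0.0893 + 0.1806 = 0.6356

0.64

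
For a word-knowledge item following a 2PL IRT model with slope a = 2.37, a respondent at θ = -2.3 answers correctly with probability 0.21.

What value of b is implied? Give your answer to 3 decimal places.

P(θ) = 1 / (1 + exp(−a(θ − b)))
logit(0.21) = ln(0.21/0.79) = -1.3249
b = θ − logit/(a) = -2.3 − (-1.3249)/2.3700 = -1.7410

-1.741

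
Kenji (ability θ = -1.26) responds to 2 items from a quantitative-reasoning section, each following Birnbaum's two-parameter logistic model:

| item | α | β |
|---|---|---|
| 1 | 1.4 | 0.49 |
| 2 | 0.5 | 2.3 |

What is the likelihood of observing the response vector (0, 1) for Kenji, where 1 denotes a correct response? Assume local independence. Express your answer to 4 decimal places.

0.1328

P(θ) = 1 / (1 + exp(−α(θ − β)))
P_1 = 1/(1+e^{2.4500}) = 0.0794
P_2 = 1/(1+e^{1.7800}) = 0.1443
L = (1−P_1) × P_2 = 0.9206 × 0.1443 = 0.13284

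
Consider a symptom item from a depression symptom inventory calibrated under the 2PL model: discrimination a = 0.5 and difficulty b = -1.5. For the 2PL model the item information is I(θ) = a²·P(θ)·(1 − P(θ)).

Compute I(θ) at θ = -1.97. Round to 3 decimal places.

P = 1/(1+e^{0.2350}) = 0.4415
P(1−P) = 0.4415 × 0.5585 = 0.2466
I = a² × P(1−P) = 0.5² × 0.2466 = 0.06164

0.062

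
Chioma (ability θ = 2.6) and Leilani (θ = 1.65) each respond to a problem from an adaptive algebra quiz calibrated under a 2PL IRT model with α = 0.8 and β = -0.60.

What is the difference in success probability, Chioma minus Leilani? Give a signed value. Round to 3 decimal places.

0.070

P(θ) = 1 / (1 + exp(−α(θ − β)))
P(Chioma) = 0.9282  [exponent 2.5600]
P(Leilani) = 0.8581  [exponent 1.8000]
Difference = 0.9282 − 0.8581 = 0.0701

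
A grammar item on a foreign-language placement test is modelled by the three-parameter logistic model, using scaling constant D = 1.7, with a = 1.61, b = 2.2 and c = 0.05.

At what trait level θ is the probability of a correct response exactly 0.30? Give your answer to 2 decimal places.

1.82

P(θ) = c + (1 − c) · 1 / (1 + exp(−D·a(θ − b)))
Remove guessing floor: (0.30 − 0.05)/(1 − 0.05) = 0.2632
logit = ln(0.2632/0.7368) = -1.0296
θ = b + logit/(1.7·a) = 2.2 + (-1.0296)/2.7370 = 1.8238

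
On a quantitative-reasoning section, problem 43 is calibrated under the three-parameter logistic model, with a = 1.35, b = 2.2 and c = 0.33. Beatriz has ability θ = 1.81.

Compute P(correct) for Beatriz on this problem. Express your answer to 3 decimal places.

P(θ) = c + (1 − c) · 1 / (1 + exp(−a(θ − b)))
Exponent: 1.35 × (1.81 − 2.2) = -0.5265
1/(1 + e^{0.5265}) = 0.3713
P = 0.33 + 0.67 × 0.3713 = 0.5788

0.579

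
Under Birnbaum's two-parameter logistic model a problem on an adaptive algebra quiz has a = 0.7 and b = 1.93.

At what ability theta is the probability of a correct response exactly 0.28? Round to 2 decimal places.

0.58

P(theta) = 1 / (1 + exp(−a(theta − b)))
logit = ln(0.2800/0.7200) = -0.9445
theta = b + logit/(a) = 1.93 + (-0.9445)/0.7000 = 0.5808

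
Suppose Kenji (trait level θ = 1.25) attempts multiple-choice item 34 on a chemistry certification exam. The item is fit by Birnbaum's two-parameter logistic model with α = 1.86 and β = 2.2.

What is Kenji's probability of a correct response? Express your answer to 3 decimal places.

0.146

P(θ) = 1 / (1 + exp(−α(θ − β)))
Exponent: 1.86 × (1.25 − 2.2) = -1.7670
1/(1 + e^{1.7670}) = 0.1459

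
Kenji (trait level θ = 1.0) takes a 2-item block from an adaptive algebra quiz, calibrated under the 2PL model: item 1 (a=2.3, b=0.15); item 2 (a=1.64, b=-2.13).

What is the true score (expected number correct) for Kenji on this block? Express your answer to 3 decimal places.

P(θ) = 1 / (1 + exp(−a(θ − b)))
P_1 = 1/(1+e^{-1.9550}) = 0.8760
P_2 = 1/(1+e^{-5.1332}) = 0.9941
E[score] = 0.8760 + 0.9941 = 1.8701

1.870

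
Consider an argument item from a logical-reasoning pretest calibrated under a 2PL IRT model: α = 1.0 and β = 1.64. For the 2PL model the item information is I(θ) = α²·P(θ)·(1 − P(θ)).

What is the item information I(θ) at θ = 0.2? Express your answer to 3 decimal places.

0.155

P = 1/(1+e^{1.4400}) = 0.1915
P(1−P) = 0.1915 × 0.8085 = 0.1549
I = α² × P(1−P) = 1.0² × 0.1549 = 0.15486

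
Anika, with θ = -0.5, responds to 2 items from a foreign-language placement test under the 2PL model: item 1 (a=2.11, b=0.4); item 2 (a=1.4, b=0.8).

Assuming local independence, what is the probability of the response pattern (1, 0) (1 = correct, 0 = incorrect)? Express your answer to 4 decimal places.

P(θ) = 1 / (1 + exp(−a(θ − b)))
P_1 = 1/(1+e^{1.8990}) = 0.1302
P_2 = 1/(1+e^{1.8200}) = 0.1394
L = P_1 × (1−P_2) = 0.1302 × 0.8606 = 0.11206

0.1121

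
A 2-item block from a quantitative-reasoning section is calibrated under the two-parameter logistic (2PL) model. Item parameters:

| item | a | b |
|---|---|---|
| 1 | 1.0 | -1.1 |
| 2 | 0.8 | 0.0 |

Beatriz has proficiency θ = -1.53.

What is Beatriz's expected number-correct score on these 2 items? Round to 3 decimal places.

P(θ) = 1 / (1 + exp(−a(θ − b)))
P_1 = 1/(1+e^{0.4300}) = 0.3941
P_2 = 1/(1+e^{1.2240}) = 0.2272
E[score] = 0.3941 + 0.2272 = 0.6214

0.621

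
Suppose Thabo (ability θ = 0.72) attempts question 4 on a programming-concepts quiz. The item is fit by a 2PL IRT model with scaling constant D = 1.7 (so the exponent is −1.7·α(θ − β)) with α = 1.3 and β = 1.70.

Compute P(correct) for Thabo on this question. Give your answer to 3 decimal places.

0.103

P(θ) = 1 / (1 + exp(−D·α(θ − β)))
Exponent: 1.7 × 1.3 × (0.72 − 1.70) = -2.1658
1/(1 + e^{2.1658}) = 0.1029
P = 0.1029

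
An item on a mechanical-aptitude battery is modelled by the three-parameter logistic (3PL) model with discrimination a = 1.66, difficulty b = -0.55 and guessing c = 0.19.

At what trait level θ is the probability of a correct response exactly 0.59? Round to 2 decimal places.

-0.56

P(θ) = c + (1 − c) · 1 / (1 + exp(−a(θ − b)))
Remove guessing floor: (0.59 − 0.19)/(1 − 0.19) = 0.4938
logit = ln(0.4938/0.5062) = -0.0247
θ = b + logit/(a) = -0.55 + (-0.0247)/1.6600 = -0.5649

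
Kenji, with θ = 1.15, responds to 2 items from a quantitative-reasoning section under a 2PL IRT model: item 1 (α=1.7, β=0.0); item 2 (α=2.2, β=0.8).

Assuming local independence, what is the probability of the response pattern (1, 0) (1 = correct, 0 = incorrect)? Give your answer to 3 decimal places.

P(θ) = 1 / (1 + exp(−α(θ − β)))
P_1 = 1/(1+e^{-1.9550}) = 0.8760
P_2 = 1/(1+e^{-0.7700}) = 0.6835
L = P_1 × (1−P_2) = 0.8760 × 0.3165 = 0.27723

0.277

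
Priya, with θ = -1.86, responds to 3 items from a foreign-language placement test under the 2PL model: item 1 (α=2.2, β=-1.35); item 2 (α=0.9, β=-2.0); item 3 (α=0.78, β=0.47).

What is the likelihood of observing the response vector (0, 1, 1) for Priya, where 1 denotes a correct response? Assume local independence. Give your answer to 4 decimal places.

0.0560

P(θ) = 1 / (1 + exp(−α(θ − β)))
P_1 = 1/(1+e^{1.1220}) = 0.2456
P_2 = 1/(1+e^{-0.1260}) = 0.5315
P_3 = 1/(1+e^{1.8174}) = 0.1397
L = (1−P_1) × P_2 × P_3 = 0.7544 × 0.5315 × 0.1397 = 0.05603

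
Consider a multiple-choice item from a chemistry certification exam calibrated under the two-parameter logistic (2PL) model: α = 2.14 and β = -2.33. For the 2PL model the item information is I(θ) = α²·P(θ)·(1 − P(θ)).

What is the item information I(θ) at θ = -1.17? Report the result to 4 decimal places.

0.3259

P = 1/(1+e^{-2.4824}) = 0.9229
P(1−P) = 0.9229 × 0.0771 = 0.0712
I = α² × P(1−P) = 2.14² × 0.0712 = 0.32587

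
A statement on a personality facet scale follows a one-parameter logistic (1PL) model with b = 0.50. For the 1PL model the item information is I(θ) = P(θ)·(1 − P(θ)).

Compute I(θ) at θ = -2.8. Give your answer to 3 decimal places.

P = 1/(1+e^{3.3000}) = 0.0356
P(1−P) = 0.0356 × 0.9644 = 0.0343
I = P(1−P) = 0.03431

0.034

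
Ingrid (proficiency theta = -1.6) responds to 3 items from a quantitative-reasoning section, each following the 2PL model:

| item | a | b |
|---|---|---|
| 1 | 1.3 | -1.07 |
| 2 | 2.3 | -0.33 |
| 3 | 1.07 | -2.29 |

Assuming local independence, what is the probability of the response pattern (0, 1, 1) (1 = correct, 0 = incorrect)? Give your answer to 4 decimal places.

0.0230

P(theta) = 1 / (1 + exp(−a(theta − b)))
P_1 = 1/(1+e^{0.6890}) = 0.3343
P_2 = 1/(1+e^{2.9210}) = 0.0511
P_3 = 1/(1+e^{-0.7383}) = 0.6766
L = (1−P_1) × P_2 × P_3 = 0.6657 × 0.0511 × 0.6766 = 0.02303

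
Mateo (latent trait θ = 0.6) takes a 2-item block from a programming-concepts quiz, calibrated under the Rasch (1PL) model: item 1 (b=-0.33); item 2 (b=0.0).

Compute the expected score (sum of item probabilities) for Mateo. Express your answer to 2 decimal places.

P(θ) = 1 / (1 + exp(−(θ − b)))
P_1 = 1/(1+e^{-0.9300}) = 0.7171
P_2 = 1/(1+e^{-0.6000}) = 0.6457
E[score] = 0.7171 + 0.6457 = 1.3627

1.36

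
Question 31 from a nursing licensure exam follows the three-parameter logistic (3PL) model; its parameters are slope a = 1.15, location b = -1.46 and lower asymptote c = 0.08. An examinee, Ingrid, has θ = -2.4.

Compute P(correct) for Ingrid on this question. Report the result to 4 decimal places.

0.3131

P(θ) = c + (1 − c) · 1 / (1 + exp(−a(θ − b)))
Exponent: 1.15 × (-2.4 − (-1.46)) = -1.0810
1/(1 + e^{1.0810}) = 0.2533
P = 0.08 + 0.92 × 0.2533 = 0.3131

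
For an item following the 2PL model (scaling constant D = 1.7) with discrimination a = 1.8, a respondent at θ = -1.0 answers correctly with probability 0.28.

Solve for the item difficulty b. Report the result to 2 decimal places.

-0.69

P(θ) = 1 / (1 + exp(−D·a(θ − b)))
logit(0.28) = ln(0.28/0.72) = -0.9445
b = θ − logit/(1.7·a) = -1.0 − (-0.9445)/3.0600 = -0.6914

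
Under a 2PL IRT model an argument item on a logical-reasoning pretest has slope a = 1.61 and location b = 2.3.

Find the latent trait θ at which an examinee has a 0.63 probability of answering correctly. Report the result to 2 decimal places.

P(θ) = 1 / (1 + exp(−a(θ − b)))
logit = ln(0.6300/0.3700) = 0.5322
θ = b + logit/(a) = 2.3 + 0.5322/1.6100 = 2.6306

2.63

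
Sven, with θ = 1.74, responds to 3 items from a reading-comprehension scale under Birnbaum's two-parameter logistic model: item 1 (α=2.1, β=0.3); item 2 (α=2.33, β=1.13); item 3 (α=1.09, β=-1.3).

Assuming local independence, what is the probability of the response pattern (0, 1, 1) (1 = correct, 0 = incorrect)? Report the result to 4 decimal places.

0.0360

P(θ) = 1 / (1 + exp(−α(θ − β)))
P_1 = 1/(1+e^{-3.0240}) = 0.9536
P_2 = 1/(1+e^{-1.4213}) = 0.8055
P_3 = 1/(1+e^{-3.3136}) = 0.9649
L = (1−P_1) × P_2 × P_3 = 0.0464 × 0.8055 × 0.9649 = 0.03603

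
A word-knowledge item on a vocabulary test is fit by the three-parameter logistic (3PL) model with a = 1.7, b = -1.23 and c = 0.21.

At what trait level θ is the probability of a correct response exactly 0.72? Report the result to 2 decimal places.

-0.88

P(θ) = c + (1 − c) · 1 / (1 + exp(−a(θ − b)))
Remove guessing floor: (0.72 − 0.21)/(1 − 0.21) = 0.6456
logit = ln(0.6456/0.3544) = 0.5996
θ = b + logit/(a) = -1.23 + 0.5996/1.7000 = -0.8773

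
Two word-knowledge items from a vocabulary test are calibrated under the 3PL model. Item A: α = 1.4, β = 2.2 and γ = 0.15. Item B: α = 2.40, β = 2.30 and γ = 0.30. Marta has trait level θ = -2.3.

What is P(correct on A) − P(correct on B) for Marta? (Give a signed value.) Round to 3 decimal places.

P(θ) = γ + (1 − γ) · 1 / (1 + exp(−α(θ − β)))
P_A = 0.1516
P_B = 0.3000
P_A − P_B = -0.1485

-0.148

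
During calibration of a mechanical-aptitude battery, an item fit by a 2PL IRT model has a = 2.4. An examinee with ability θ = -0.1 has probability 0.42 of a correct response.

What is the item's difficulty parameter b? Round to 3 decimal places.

0.034

P(θ) = 1 / (1 + exp(−a(θ − b)))
logit(0.42) = ln(0.42/0.58) = -0.3228
b = θ − logit/(a) = -0.1 − (-0.3228)/2.4000 = 0.0345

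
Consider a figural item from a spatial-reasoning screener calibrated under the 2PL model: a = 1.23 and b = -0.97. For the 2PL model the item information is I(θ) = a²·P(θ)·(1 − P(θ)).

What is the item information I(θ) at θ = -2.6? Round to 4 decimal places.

P = 1/(1+e^{2.0049}) = 0.1187
P(1−P) = 0.1187 × 0.8813 = 0.1046
I = a² × P(1−P) = 1.23² × 0.1046 = 0.15825

0.1583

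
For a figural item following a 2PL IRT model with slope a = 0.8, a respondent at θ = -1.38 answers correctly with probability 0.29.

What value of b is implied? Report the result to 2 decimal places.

P(θ) = 1 / (1 + exp(−a(θ − b)))
logit(0.29) = ln(0.29/0.71) = -0.8954
b = θ − logit/(a) = -1.38 − (-0.8954)/0.8000 = -0.2608

-0.26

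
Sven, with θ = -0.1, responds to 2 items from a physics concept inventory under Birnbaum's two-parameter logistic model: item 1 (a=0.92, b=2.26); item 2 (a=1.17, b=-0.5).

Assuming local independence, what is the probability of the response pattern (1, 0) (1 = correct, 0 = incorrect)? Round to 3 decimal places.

P(θ) = 1 / (1 + exp(−a(θ − b)))
P_1 = 1/(1+e^{2.1712}) = 0.1024
P_2 = 1/(1+e^{-0.4680}) = 0.6149
L = P_1 × (1−P_2) = 0.1024 × 0.3851 = 0.03942

0.039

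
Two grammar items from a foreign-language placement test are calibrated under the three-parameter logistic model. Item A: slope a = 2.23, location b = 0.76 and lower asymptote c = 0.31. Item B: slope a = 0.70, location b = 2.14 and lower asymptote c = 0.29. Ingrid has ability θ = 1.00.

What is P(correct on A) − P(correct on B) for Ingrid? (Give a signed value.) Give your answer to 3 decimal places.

0.235

P(θ) = c + (1 − c) · 1 / (1 + exp(−a(θ − b)))
P_A = 0.7452
P_B = 0.5104
P_A − P_B = 0.2348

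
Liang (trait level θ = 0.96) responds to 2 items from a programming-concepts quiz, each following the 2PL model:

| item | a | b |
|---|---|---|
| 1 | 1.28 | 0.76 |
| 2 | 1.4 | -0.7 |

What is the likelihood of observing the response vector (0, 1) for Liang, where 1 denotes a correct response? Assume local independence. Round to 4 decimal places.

0.3974

P(θ) = 1 / (1 + exp(−a(θ − b)))
P_1 = 1/(1+e^{-0.2560}) = 0.5637
P_2 = 1/(1+e^{-2.3240}) = 0.9108
L = (1−P_1) × P_2 = 0.4363 × 0.9108 = 0.39744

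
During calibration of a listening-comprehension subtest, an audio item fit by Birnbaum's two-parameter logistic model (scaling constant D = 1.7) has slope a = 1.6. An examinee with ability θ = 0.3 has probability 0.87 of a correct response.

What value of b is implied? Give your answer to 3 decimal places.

-0.399

P(θ) = 1 / (1 + exp(−D·a(θ − b)))
logit(0.87) = ln(0.87/0.13) = 1.9010
b = θ − logit/(1.7·a) = 0.3 − 1.9010/2.7200 = -0.3989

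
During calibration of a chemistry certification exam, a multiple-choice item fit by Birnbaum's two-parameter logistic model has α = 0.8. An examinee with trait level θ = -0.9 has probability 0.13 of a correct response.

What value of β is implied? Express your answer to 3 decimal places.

P(θ) = 1 / (1 + exp(−α(θ − β)))
logit(0.13) = ln(0.13/0.87) = -1.9010
β = θ − logit/(α) = -0.9 − (-1.9010)/0.8000 = 1.4762

1.476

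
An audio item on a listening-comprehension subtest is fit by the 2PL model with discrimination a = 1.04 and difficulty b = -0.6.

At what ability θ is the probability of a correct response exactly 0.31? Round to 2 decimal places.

P(θ) = 1 / (1 + exp(−a(θ − b)))
logit = ln(0.3100/0.6900) = -0.8001
θ = b + logit/(a) = -0.6 + (-0.8001)/1.0400 = -1.3693

-1.37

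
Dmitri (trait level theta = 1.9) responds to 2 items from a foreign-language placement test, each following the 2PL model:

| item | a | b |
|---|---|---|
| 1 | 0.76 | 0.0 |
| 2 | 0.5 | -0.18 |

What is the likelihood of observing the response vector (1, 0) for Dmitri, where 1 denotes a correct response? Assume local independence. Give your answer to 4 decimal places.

0.2113

P(theta) = 1 / (1 + exp(−a(theta − b)))
P_1 = 1/(1+e^{-1.4440}) = 0.8091
P_2 = 1/(1+e^{-1.0400}) = 0.7389
L = P_1 × (1−P_2) = 0.8091 × 0.2611 = 0.21129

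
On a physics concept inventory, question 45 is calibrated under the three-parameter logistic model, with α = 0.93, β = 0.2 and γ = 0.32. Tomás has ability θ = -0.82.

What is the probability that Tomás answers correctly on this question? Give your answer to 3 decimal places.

0.510

P(θ) = γ + (1 − γ) · 1 / (1 + exp(−α(θ − β)))
Exponent: 0.93 × (-0.82 − 0.2) = -0.9486
1/(1 + e^{0.9486}) = 0.2792
P = 0.32 + 0.68 × 0.2792 = 0.5098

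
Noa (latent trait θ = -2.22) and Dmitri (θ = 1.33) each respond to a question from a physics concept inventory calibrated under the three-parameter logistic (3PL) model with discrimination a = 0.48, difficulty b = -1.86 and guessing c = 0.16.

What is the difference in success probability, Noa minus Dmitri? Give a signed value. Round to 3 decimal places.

P(θ) = c + (1 − c) · 1 / (1 + exp(−a(θ − b)))
P(Noa) = 0.5438  [exponent -0.1728]
P(Dmitri) = 0.8506  [exponent 1.5312]
Difference = 0.5438 − 0.8506 = -0.3068

-0.307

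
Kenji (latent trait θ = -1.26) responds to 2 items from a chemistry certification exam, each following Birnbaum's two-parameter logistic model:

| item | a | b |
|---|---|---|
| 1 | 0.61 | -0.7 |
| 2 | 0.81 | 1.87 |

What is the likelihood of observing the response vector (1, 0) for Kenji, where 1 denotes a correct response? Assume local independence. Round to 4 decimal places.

P(θ) = 1 / (1 + exp(−a(θ − b)))
P_1 = 1/(1+e^{0.3416}) = 0.4154
P_2 = 1/(1+e^{2.5353}) = 0.0734
L = P_1 × (1−P_2) = 0.4154 × 0.9266 = 0.38492

0.3849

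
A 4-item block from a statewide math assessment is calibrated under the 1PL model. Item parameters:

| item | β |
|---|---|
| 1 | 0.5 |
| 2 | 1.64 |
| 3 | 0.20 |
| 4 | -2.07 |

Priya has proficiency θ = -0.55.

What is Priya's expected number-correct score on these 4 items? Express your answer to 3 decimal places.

1.501

P(θ) = 1 / (1 + exp(−(θ − β)))
P_1 = 1/(1+e^{1.0500}) = 0.2592
P_2 = 1/(1+e^{2.1900}) = 0.1007
P_3 = 1/(1+e^{0.7500}) = 0.3208
P_4 = 1/(1+e^{-1.5200}) = 0.8205
E[score] = 0.2592 + 0.1007 + 0.3208 + 0.8205 = 1.5012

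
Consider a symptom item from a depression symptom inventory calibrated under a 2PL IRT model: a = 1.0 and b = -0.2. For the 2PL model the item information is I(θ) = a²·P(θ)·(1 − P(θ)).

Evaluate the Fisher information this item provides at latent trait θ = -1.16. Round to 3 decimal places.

P = 1/(1+e^{0.9600}) = 0.2769
P(1−P) = 0.2769 × 0.7231 = 0.2002
I = a² × P(1−P) = 1.0² × 0.2002 = 0.20022

0.200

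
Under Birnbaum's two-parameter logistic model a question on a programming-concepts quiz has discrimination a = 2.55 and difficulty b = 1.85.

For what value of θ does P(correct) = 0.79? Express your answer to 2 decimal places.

P(θ) = 1 / (1 + exp(−a(θ − b)))
logit = ln(0.7900/0.2100) = 1.3249
θ = b + logit/(a) = 1.85 + 1.3249/2.5500 = 2.3696

2.37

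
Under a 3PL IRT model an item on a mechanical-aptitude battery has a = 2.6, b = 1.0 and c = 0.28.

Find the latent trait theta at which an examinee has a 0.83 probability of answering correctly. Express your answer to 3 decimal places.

1.452

P(theta) = c + (1 − c) · 1 / (1 + exp(−a(theta − b)))
Remove guessing floor: (0.83 − 0.28)/(1 − 0.28) = 0.7639
logit = ln(0.7639/0.2361) = 1.1741
theta = b + logit/(a) = 1.0 + 1.1741/2.6000 = 1.4516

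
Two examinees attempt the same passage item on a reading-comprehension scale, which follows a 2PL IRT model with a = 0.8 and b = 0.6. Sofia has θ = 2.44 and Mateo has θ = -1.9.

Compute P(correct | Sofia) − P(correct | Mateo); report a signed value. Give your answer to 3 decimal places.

0.694

P(θ) = 1 / (1 + exp(−a(θ − b)))
P(Sofia) = 0.8134  [exponent 1.4720]
P(Mateo) = 0.1192  [exponent -2.0000]
Difference = 0.8134 − 0.1192 = 0.6942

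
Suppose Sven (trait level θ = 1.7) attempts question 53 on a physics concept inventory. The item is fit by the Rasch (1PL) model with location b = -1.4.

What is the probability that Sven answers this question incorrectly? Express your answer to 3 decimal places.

0.043

P(θ) = 1 / (1 + exp(−(θ − b)))
Exponent: (1.7 − (-1.4)) = 3.1000
1/(1 + e^{-3.1000}) = 0.9569
P = 0.9569
P(incorrect) = 1 − 0.9569 = 0.0431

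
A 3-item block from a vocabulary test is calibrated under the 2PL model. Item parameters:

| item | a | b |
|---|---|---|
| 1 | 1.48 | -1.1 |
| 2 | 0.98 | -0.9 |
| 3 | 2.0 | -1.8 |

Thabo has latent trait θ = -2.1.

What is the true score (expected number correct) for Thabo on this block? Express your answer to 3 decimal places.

P(θ) = 1 / (1 + exp(−a(θ − b)))
P_1 = 1/(1+e^{1.4800}) = 0.1854
P_2 = 1/(1+e^{1.1760}) = 0.2358
P_3 = 1/(1+e^{0.6000}) = 0.3543
E[score] = 0.1854 + 0.2358 + 0.3543 = 0.7755

0.776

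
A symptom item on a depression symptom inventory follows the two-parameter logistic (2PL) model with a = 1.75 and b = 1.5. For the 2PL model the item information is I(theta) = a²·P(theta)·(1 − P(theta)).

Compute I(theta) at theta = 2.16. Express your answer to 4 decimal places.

0.5579

P = 1/(1+e^{-1.1550}) = 0.7604
P(1−P) = 0.7604 × 0.2396 = 0.1822
I = a² × P(1−P) = 1.75² × 0.1822 = 0.55793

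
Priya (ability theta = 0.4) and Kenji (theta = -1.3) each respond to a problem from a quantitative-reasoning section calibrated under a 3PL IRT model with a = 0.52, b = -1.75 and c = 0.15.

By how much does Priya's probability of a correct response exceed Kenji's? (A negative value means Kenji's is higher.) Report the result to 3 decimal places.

0.166

P(theta) = c + (1 − c) · 1 / (1 + exp(−a(theta − b)))
P(Priya) = 0.7906  [exponent 1.1180]
P(Kenji) = 0.6245  [exponent 0.2340]
Difference = 0.7906 − 0.6245 = 0.1661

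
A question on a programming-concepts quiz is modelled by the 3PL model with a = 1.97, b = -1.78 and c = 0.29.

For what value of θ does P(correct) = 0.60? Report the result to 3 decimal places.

P(θ) = c + (1 − c) · 1 / (1 + exp(−a(θ − b)))
Remove guessing floor: (0.60 − 0.29)/(1 − 0.29) = 0.4366
logit = ln(0.4366/0.5634) = -0.2549
θ = b + logit/(a) = -1.78 + (-0.2549)/1.9700 = -1.9094

-1.909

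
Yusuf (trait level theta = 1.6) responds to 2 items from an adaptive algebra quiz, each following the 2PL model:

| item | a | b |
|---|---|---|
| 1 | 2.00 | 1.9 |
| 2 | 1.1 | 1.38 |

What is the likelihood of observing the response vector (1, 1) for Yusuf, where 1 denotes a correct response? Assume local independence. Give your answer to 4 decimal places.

P(theta) = 1 / (1 + exp(−a(theta − b)))
P_1 = 1/(1+e^{0.6000}) = 0.3543
P_2 = 1/(1+e^{-0.2420}) = 0.5602
L = P_1 × P_2 = 0.3543 × 0.5602 = 0.19851

0.1985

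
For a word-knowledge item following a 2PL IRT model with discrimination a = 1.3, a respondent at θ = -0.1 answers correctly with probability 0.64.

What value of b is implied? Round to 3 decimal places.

-0.543

P(θ) = 1 / (1 + exp(−a(θ − b)))
logit(0.64) = ln(0.64/0.36) = 0.5754
b = θ − logit/(a) = -0.1 − 0.5754/1.3000 = -0.5426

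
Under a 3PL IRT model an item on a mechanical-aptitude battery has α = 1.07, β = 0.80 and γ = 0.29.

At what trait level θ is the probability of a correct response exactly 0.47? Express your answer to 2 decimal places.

-0.21

P(θ) = γ + (1 − γ) · 1 / (1 + exp(−α(θ − β)))
Remove guessing floor: (0.47 − 0.29)/(1 − 0.29) = 0.2535
logit = ln(0.2535/0.7465) = -1.0799
θ = β + logit/(α) = 0.80 + (-1.0799)/1.0700 = -0.2093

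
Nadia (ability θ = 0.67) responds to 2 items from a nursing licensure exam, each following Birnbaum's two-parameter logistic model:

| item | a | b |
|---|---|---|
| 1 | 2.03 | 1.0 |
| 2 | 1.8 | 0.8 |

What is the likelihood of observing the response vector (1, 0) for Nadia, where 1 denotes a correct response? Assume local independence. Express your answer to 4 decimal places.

P(θ) = 1 / (1 + exp(−a(θ − b)))
P_1 = 1/(1+e^{0.6699}) = 0.3385
P_2 = 1/(1+e^{0.2340}) = 0.4418
L = P_1 × (1−P_2) = 0.3385 × 0.5582 = 0.18897

0.1890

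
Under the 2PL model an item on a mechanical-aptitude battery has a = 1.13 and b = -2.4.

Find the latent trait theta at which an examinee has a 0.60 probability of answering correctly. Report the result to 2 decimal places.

P(theta) = 1 / (1 + exp(−a(theta − b)))
logit = ln(0.6000/0.4000) = 0.4055
theta = b + logit/(a) = -2.4 + 0.4055/1.1300 = -2.0412

-2.04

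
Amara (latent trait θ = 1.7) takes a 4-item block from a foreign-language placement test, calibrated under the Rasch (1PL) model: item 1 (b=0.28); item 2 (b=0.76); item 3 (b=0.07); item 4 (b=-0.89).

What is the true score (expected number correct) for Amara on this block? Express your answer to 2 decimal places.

P(θ) = 1 / (1 + exp(−(θ − b)))
P_1 = 1/(1+e^{-1.4200}) = 0.8053
P_2 = 1/(1+e^{-0.9400}) = 0.7191
P_3 = 1/(1+e^{-1.6300}) = 0.8362
P_4 = 1/(1+e^{-2.5900}) = 0.9302
E[score] = 0.8053 + 0.7191 + 0.8362 + 0.9302 = 3.2908

3.29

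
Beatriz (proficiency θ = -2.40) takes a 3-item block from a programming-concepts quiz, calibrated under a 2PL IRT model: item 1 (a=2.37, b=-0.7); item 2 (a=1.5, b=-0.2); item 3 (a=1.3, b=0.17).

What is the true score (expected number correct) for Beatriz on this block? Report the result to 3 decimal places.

P(θ) = 1 / (1 + exp(−a(θ − b)))
P_1 = 1/(1+e^{4.0290}) = 0.0175
P_2 = 1/(1+e^{3.3000}) = 0.0356
P_3 = 1/(1+e^{3.3410}) = 0.0342
E[score] = 0.0175 + 0.0356 + 0.0342 = 0.0872

0.087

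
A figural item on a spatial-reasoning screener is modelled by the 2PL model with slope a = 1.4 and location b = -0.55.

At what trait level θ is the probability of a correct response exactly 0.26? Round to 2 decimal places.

P(θ) = 1 / (1 + exp(−a(θ − b)))
logit = ln(0.2600/0.7400) = -1.0460
θ = b + logit/(a) = -0.55 + (-1.0460)/1.4000 = -1.2971

-1.30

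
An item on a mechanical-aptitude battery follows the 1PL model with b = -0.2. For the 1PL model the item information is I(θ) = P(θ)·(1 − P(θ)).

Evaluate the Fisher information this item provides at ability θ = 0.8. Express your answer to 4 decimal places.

0.1966

P = 1/(1+e^{-1.0000}) = 0.7311
P(1−P) = 0.7311 × 0.2689 = 0.1966
I = P(1−P) = 0.19661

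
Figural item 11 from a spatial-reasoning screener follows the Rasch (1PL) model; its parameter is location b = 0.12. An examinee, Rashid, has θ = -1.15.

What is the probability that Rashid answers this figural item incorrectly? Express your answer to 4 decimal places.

0.7807

P(θ) = 1 / (1 + exp(−(θ − b)))
Exponent: (-1.15 − 0.12) = -1.2700
1/(1 + e^{1.2700}) = 0.2193
P = 0.2193
P(incorrect) = 1 − 0.2193 = 0.7807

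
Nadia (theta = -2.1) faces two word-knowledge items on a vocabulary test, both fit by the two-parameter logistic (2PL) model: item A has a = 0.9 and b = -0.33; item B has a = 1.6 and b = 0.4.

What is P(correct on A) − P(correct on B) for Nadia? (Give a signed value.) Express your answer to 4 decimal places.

P(theta) = 1 / (1 + exp(−a(theta − b)))
P_A = 0.1690
P_B = 0.0180
P_A − P_B = 0.1510

0.1510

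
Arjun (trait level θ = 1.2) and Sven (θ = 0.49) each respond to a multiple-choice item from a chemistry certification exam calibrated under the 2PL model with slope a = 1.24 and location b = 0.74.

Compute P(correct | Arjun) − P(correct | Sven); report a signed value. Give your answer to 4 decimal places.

P(θ) = 1 / (1 + exp(−a(θ − b)))
P(Arjun) = 0.6389  [exponent 0.5704]
P(Sven) = 0.4231  [exponent -0.3100]
Difference = 0.6389 − 0.4231 = 0.2157

0.2157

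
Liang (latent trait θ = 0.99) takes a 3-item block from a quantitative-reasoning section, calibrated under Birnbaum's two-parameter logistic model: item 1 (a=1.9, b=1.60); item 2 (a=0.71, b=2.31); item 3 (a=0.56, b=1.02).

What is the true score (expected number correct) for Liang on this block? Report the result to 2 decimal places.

1.02

P(θ) = 1 / (1 + exp(−a(θ − b)))
P_1 = 1/(1+e^{1.1590}) = 0.2388
P_2 = 1/(1+e^{0.9372}) = 0.2815
P_3 = 1/(1+e^{0.0168}) = 0.4958
E[score] = 0.2388 + 0.2815 + 0.4958 = 1.0161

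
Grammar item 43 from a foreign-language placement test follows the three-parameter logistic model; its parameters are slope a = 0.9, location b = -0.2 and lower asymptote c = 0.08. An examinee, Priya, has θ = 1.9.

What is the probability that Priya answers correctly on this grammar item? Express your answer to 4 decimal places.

P(θ) = c + (1 − c) · 1 / (1 + exp(−a(θ − b)))
Exponent: 0.9 × (1.9 − (-0.2)) = 1.8900
1/(1 + e^{-1.8900}) = 0.8688
P = 0.08 + 0.92 × 0.8688 = 0.8793

0.8793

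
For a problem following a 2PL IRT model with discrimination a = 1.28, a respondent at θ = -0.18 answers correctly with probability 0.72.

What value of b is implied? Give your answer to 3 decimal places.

-0.918

P(θ) = 1 / (1 + exp(−a(θ − b)))
logit(0.72) = ln(0.72/0.28) = 0.9445
b = θ − logit/(a) = -0.18 − 0.9445/1.2800 = -0.9179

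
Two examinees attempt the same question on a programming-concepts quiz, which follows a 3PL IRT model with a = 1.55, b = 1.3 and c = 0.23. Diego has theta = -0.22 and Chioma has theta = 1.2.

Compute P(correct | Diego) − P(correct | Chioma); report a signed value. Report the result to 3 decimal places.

-0.289

P(theta) = c + (1 − c) · 1 / (1 + exp(−a(theta − b)))
P(Diego) = 0.2967  [exponent -2.3560]
P(Chioma) = 0.5852  [exponent -0.1550]
Difference = 0.2967 − 0.5852 = -0.2885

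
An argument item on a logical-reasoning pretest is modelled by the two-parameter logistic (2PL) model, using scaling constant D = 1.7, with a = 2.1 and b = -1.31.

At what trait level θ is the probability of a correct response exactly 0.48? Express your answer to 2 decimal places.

-1.33

P(θ) = 1 / (1 + exp(−D·a(θ − b)))
logit = ln(0.4800/0.5200) = -0.0800
θ = b + logit/(1.7·a) = -1.31 + (-0.0800)/3.5700 = -1.3324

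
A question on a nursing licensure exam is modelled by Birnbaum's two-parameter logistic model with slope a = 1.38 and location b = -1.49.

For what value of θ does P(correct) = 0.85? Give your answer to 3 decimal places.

-0.233

P(θ) = 1 / (1 + exp(−a(θ − b)))
logit = ln(0.8500/0.1500) = 1.7346
θ = b + logit/(a) = -1.49 + 1.7346/1.3800 = -0.2330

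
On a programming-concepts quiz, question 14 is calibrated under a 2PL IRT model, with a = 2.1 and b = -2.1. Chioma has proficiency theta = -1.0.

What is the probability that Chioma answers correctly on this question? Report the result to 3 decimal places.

P(theta) = 1 / (1 + exp(−a(theta − b)))
Exponent: 2.1 × (-1.0 − (-2.1)) = 2.3100
1/(1 + e^{-2.3100}) = 0.9097

0.910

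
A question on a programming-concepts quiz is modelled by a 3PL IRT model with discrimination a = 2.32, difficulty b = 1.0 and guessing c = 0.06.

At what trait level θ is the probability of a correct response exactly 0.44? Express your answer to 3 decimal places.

P(θ) = c + (1 − c) · 1 / (1 + exp(−a(θ − b)))
Remove guessing floor: (0.44 − 0.06)/(1 − 0.06) = 0.4043
logit = ln(0.4043/0.5957) = -0.3878
θ = b + logit/(a) = 1.0 + (-0.3878)/2.3200 = 0.8329

0.833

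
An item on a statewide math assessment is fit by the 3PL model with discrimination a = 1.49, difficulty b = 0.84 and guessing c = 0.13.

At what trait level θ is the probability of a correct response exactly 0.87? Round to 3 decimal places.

2.007

P(θ) = c + (1 − c) · 1 / (1 + exp(−a(θ − b)))
Remove guessing floor: (0.87 − 0.13)/(1 − 0.13) = 0.8506
logit = ln(0.8506/0.1494) = 1.7391
θ = b + logit/(a) = 0.84 + 1.7391/1.4900 = 2.0072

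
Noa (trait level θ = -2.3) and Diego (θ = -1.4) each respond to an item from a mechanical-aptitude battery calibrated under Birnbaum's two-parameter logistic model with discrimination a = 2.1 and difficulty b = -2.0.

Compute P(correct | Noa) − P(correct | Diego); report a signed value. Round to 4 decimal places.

P(θ) = 1 / (1 + exp(−a(θ − b)))
P(Noa) = 0.3475  [exponent -0.6300]
P(Diego) = 0.7790  [exponent 1.2600]
Difference = 0.3475 − 0.7790 = -0.4315

-0.4315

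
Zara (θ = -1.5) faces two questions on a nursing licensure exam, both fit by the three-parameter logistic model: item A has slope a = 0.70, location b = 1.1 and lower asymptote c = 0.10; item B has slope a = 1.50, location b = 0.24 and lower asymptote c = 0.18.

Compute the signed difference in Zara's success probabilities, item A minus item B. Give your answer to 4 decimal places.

P(θ) = c + (1 − c) · 1 / (1 + exp(−a(θ − b)))
P_A = 0.2255
P_B = 0.2362
P_A − P_B = -0.0107

-0.0107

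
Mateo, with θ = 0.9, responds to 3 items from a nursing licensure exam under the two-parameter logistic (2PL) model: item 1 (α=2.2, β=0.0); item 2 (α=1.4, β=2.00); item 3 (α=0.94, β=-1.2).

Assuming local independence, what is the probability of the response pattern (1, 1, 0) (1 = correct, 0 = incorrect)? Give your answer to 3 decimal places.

0.019

P(θ) = 1 / (1 + exp(−α(θ − β)))
P_1 = 1/(1+e^{-1.9800}) = 0.8787
P_2 = 1/(1+e^{1.5400}) = 0.1765
P_3 = 1/(1+e^{-1.9740}) = 0.8780
L = P_1 × P_2 × (1−P_3) = 0.8787 × 0.1765 × 0.1220 = 0.01892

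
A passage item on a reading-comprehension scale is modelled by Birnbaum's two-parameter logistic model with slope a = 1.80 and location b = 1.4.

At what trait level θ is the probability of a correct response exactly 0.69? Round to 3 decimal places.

1.845

P(θ) = 1 / (1 + exp(−a(θ − b)))
logit = ln(0.6900/0.3100) = 0.8001
θ = b + logit/(a) = 1.4 + 0.8001/1.8000 = 1.8445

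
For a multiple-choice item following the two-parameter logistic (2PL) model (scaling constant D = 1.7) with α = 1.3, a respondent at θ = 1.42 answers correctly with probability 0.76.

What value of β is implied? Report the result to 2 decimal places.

P(θ) = 1 / (1 + exp(−D·α(θ − β)))
logit(0.76) = ln(0.76/0.24) = 1.1527
β = θ − logit/(1.7·α) = 1.42 − 1.1527/2.2100 = 0.8984

0.90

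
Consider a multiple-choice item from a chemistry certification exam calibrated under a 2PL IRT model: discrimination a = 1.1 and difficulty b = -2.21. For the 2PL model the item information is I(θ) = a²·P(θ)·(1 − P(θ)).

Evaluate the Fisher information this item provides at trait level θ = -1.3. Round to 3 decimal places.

P = 1/(1+e^{-1.0010}) = 0.7313
P(1−P) = 0.7313 × 0.2687 = 0.1965
I = a² × P(1−P) = 1.1² × 0.1965 = 0.23779

0.238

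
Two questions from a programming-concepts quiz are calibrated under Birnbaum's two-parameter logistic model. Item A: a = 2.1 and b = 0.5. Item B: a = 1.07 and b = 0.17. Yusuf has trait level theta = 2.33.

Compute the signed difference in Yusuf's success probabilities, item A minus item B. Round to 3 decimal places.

P(theta) = 1 / (1 + exp(−a(theta − b)))
P_A = 0.9790
P_B = 0.9098
P_A − P_B = 0.0692

0.069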